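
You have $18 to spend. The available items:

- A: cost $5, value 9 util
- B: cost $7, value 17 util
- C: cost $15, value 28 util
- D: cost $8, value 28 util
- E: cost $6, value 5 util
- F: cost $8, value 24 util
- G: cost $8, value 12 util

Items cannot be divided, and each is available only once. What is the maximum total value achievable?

Check high-value combinations within $18:
- D+F: cost 8+8=16, value 28+24=52
- B+D: cost 7+8=15, value 17+28=45
- B+F: cost 7+8=15, value 17+24=41
Best: 52 util.

52 util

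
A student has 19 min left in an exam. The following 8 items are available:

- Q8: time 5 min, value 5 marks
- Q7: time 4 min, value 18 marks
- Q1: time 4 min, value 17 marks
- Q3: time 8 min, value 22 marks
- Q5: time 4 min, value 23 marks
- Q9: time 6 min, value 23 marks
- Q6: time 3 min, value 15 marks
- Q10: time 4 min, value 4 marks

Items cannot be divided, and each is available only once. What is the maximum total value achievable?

81 marks

Check high-value combinations within 19 min:
- Q7+Q1+Q5+Q9: time 4+4+4+6=18, value 18+17+23+23=81
- Q7+Q5+Q9+Q6: time 4+4+6+3=17, value 18+23+23+15=79
- Q1+Q5+Q9+Q6: time 4+4+6+3=17, value 17+23+23+15=78
Best: 81 marks.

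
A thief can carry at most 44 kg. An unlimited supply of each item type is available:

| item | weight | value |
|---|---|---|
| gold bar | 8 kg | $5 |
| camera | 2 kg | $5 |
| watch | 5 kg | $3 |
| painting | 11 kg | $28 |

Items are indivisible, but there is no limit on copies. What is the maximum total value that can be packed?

Best value-per-unit is painting at 28/11, and filling with it alone uses weight 4×11=44. No mix of the others beats 4×28 = 112.

$112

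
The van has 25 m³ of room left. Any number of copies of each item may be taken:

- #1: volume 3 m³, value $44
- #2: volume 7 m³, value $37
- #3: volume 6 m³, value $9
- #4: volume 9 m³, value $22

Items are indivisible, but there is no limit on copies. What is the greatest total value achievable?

$352

Best value-per-unit is #1 at 44/3, and filling with it alone uses volume 8×3=24. No mix of the others beats 8×44 = 352.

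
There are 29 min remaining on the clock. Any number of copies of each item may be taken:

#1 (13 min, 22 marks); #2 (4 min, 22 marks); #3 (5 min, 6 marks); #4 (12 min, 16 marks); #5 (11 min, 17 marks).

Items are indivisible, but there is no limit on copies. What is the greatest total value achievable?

154 marks

Best value-per-unit is #2 at 22/4, and filling with it alone uses time 7×4=28. No mix of the others beats 7×22 = 154.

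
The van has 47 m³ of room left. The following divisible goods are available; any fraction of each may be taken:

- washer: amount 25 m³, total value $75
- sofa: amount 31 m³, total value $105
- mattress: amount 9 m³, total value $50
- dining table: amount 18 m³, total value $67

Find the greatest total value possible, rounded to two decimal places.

184.74

Take in order of value per unit:
- mattress (50/9 per unit): all 9 → value 50, running total 50.00
- dining table (67/18 per unit): all 18 → value 67, running total 117.00
- sofa (105/31 per unit): 20 of 31 → value 20×105/31 = 67.7419, running total 184.74
Total 184.74.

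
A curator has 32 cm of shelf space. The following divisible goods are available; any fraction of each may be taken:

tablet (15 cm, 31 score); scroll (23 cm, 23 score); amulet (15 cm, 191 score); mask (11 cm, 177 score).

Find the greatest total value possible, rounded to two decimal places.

380.40

Take in order of value per unit:
- mask (177/11 per unit): all 11 → value 177, running total 177.00
- amulet (191/15 per unit): all 15 → value 191, running total 368.00
- tablet (31/15 per unit): 6 of 15 → value 6×31/15 = 12.4000, running total 380.40
Total 380.40.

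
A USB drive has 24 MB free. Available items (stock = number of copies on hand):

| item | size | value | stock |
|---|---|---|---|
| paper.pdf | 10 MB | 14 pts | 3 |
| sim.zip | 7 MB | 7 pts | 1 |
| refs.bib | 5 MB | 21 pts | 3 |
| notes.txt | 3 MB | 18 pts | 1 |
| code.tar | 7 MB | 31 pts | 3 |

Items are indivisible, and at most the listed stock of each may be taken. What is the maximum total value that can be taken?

111 pts

Best selections within size 24 and stock limits:
- 1×notes.txt + 3×code.tar: size 24, value 111
- 2×refs.bib + 2×code.tar: size 24, value 104
Best: 111 pts.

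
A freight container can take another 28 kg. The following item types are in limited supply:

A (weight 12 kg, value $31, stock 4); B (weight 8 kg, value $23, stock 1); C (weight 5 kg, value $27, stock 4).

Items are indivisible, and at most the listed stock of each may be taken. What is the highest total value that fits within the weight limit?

Best selections within weight 28 and stock limits:
- 1×B + 4×C: weight 28, value 131
- 1×A + 3×C: weight 27, value 112
- 4×C: weight 20, value 108
Best: $131.

$131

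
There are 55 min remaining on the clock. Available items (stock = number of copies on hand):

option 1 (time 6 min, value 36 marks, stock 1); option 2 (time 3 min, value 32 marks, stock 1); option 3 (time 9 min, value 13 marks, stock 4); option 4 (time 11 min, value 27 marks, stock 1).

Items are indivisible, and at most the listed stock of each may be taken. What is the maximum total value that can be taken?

134 marks

Top feasible selections:
- 1×option 1 + 1×option 2 + 3×option 3 + 1×option 4: time 47, value 134
- 1×option 1 + 1×option 2 + 2×option 3 + 1×option 4: time 38, value 121
- 1×option 1 + 1×option 2 + 4×option 3: time 45, value 120
- 1×option 1 + 4×option 3 + 1×option 4: time 53, value 115
Best: 134 marks.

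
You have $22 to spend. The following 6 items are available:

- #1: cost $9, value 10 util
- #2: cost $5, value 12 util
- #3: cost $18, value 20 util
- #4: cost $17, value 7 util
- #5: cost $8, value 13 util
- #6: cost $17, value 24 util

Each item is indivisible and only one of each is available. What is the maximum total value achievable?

Check high-value combinations within $22:
- #2+#6: cost 5+17=22, value 12+24=36
- #1+#2+#5: cost 9+5+8=22, value 10+12+13=35
- #2+#5: cost 5+8=13, value 12+13=25
Best: 36 util.

36 util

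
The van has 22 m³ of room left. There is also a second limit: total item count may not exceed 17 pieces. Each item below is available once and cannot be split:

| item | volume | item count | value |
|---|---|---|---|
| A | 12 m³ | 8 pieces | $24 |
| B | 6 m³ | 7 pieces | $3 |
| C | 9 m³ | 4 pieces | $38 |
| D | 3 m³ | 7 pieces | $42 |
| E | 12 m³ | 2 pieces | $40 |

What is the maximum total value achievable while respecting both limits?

Feasible sets respecting both limits:
- B+D+E: volume 21, item count 16, value 85
- D+E: volume 15, item count 9, value 82
- C+D: volume 12, item count 11, value 80
- C+E: volume 21, item count 6, value 78
Best: $85.

$85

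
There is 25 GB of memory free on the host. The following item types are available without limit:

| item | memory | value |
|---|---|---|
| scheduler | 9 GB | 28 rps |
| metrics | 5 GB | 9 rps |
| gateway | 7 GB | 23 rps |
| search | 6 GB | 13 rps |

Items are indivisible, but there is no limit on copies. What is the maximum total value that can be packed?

79 rps

Best value-per-unit is gateway at 23/7; filling with it alone gives 3×23 = 69.
Optimal mix: 2×scheduler + 1×gateway → memory 25, value 79.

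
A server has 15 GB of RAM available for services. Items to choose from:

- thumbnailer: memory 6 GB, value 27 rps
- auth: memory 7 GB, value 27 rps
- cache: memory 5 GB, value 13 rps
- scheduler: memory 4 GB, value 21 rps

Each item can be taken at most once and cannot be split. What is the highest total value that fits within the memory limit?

Check high-value combinations within 15 GB:
- thumbnailer+cache+scheduler: memory 6+5+4=15, value 27+13+21=61
- thumbnailer+auth: memory 6+7=13, value 27+27=54
- thumbnailer+scheduler: memory 6+4=10, value 27+21=48
Best: 61 rps.

61 rps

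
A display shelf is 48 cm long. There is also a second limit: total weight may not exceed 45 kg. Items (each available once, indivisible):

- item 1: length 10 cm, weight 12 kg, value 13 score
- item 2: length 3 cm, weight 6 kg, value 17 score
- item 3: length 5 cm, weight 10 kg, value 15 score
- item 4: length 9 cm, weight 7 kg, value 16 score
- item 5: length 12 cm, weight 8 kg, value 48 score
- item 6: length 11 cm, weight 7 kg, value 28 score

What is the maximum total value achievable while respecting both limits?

124 score

Feasible sets respecting both limits:
- item 2+item 3+item 4+item 5+item 6: length 40, weight 38, value 124
- item 1+item 2+item 4+item 5+item 6: length 45, weight 40, value 122
- item 1+item 2+item 3+item 5+item 6: length 41, weight 43, value 121
- item 1+item 3+item 4+item 5+item 6: length 47, weight 44, value 120
Best: 124 score.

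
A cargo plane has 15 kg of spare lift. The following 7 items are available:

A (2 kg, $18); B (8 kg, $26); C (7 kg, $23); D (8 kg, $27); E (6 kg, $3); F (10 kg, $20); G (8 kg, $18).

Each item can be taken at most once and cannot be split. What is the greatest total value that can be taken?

$50

This is a 0/1 knapsack; check combinations near the capacity.
- C+D: weight 7+8=15, value 23+27=50
- B+C: weight 8+7=15, value 26+23=49
- A+D: weight 2+8=10, value 18+27=45
- A+B: weight 2+8=10, value 18+26=44
- A+C+E: weight 2+7+6=15, value 18+23+3=44
Best: $50.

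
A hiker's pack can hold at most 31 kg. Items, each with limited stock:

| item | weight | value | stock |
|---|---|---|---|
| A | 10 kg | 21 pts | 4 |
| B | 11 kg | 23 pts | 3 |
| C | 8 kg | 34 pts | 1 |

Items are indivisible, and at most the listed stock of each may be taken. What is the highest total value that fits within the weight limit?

80 pts

Top feasible selections:
- 2×B + 1×C: weight 30, value 80
- 1×A + 1×B + 1×C: weight 29, value 78
- 2×A + 1×C: weight 28, value 76
Best: 80 pts.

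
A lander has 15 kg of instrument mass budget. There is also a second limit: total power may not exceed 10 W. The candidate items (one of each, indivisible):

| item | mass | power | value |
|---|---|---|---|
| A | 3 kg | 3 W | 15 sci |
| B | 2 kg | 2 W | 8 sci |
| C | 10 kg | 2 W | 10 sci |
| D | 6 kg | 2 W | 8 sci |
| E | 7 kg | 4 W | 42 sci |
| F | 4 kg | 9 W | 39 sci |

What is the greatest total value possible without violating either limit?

Feasible sets respecting both limits:
- A+B+E: mass 12, power 9, value 65
- B+D+E: mass 15, power 8, value 58
- A+E: mass 10, power 7, value 57
- B+E: mass 9, power 6, value 50
Best: 65 sci.

65 sci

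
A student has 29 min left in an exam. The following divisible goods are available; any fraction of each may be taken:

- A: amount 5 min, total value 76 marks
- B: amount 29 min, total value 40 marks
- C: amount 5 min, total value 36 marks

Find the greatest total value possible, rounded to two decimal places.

138.21

Take in order of value per unit:
- A (76/5 per unit): all 5 → value 76, running total 76.00
- C (36/5 per unit): all 5 → value 36, running total 112.00
- B (40/29 per unit): 19 of 29 → value 19×40/29 = 26.2069, running total 138.21
Total 138.21.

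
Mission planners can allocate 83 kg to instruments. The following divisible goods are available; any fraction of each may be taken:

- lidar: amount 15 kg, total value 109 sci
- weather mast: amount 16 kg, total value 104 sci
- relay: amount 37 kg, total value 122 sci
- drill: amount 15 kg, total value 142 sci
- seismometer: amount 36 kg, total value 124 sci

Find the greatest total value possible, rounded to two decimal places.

Take in order of value per unit:
- drill (142/15 per unit): all 15 → value 142, running total 142.00
- lidar (109/15 per unit): all 15 → value 109, running total 251.00
- weather mast (104/16 per unit): all 16 → value 104, running total 355.00
- seismometer (124/36 per unit): all 36 → value 124, running total 479.00
- relay (122/37 per unit): 1 of 37 → value 1×122/37 = 3.2973, running total 482.30
Total 482.30.

482.30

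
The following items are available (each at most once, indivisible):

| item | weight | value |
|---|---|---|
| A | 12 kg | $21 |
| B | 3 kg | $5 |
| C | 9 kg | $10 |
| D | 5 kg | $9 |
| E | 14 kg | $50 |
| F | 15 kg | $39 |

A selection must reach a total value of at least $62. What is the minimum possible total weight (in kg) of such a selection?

Subsets with value ≥ 62, sorted by total weight:
- B+D+E: weight 22, value 64
- A+E: weight 26, value 71
- B+C+E: weight 26, value 65
- C+D+E: weight 28, value 69
Minimum weight: 22 kg.

22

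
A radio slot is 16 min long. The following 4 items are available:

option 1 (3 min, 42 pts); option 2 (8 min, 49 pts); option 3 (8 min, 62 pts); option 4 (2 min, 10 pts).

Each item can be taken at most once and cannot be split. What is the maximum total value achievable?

Check high-value combinations within 16 min:
- option 1+option 3+option 4: duration 3+8+2=13, value 42+62+10=114
- option 2+option 3: duration 8+8=16, value 49+62=111
- option 1+option 3: duration 3+8=11, value 42+62=104
Best: 114 pts.

114 pts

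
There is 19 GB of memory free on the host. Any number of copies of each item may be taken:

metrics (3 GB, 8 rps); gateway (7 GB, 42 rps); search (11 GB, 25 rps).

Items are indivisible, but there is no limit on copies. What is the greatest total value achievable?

Best value-per-unit is gateway at 42/7; filling with it alone gives 2×42 = 84.
Optimal mix: 1×metrics + 2×gateway → memory 17, value 92.

92 rps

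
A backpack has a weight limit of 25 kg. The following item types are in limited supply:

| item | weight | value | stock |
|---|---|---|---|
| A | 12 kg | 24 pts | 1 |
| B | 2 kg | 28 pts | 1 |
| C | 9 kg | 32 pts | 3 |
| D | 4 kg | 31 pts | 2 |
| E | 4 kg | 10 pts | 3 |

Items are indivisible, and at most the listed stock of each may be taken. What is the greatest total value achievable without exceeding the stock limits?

Best selections within weight 25 and stock limits:
- 1×B + 1×C + 2×D + 1×E: weight 23, value 132
- 1×B + 2×C + 1×D: weight 24, value 123
- 1×B + 1×C + 2×D: weight 19, value 122
- 1×B + 2×D + 3×E: weight 22, value 120
Best: 132 pts.

132 pts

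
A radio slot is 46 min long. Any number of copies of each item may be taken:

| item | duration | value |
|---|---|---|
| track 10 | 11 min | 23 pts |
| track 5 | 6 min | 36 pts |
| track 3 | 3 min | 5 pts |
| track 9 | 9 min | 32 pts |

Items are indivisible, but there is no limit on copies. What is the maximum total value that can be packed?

Best value-per-unit is track 5 at 36/6; filling with it alone gives 7×36 = 252.
Optimal mix: 7×track 5 + 1×track 3 → duration 45, value 257.

257 pts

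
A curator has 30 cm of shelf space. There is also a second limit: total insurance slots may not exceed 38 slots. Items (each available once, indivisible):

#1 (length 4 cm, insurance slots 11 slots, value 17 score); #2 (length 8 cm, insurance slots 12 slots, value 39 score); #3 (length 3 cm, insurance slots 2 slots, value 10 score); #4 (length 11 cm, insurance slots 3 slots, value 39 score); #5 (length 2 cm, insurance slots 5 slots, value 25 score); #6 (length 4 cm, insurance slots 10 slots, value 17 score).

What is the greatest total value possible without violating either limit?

Feasible sets respecting both limits:
- #1+#2+#3+#4+#5: length 28, insurance slots 33, value 130
- #2+#3+#4+#5+#6: length 28, insurance slots 32, value 130
- #1+#2+#3+#4+#6: length 30, insurance slots 38, value 122
Best: 130 score.

130 score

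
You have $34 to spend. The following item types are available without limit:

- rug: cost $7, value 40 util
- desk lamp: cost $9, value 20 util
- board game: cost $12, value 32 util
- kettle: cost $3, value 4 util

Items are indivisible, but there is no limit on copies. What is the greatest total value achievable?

168 util

Best value-per-unit is rug at 40/7; filling with it alone gives 4×40 = 160.
Optimal mix: 4×rug + 2×kettle → cost 34, value 168.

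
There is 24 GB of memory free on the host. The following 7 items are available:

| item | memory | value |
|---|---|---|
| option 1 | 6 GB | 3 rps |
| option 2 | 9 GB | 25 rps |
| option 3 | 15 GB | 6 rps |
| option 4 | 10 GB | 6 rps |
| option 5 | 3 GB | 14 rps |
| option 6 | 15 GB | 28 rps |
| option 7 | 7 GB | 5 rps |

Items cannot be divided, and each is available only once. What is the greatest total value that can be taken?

Check high-value combinations within 24 GB:
- option 2+option 6: memory 9+15=24, value 25+28=53
- option 2+option 4+option 5: memory 9+10+3=22, value 25+6+14=45
- option 1+option 5+option 6: memory 6+3+15=24, value 3+14+28=45
Best: 53 rps.

53 rps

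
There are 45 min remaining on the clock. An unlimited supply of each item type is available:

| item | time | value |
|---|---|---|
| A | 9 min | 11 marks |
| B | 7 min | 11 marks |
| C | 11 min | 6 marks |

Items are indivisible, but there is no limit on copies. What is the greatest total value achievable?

66 marks

Best value-per-unit is B at 11/7; filling with it alone gives 6×11 = 66.
Optimal mix: 1×A + 5×B → time 44, value 66.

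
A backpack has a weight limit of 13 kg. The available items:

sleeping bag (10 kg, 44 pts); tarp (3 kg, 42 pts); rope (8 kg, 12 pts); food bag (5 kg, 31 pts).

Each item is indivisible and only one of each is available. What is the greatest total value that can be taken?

Check high-value combinations within 13 kg:
- sleeping bag+tarp: weight 10+3=13, value 44+42=86
- tarp+food bag: weight 3+5=8, value 42+31=73
- tarp+rope: weight 3+8=11, value 42+12=54
Best: 86 pts.

86 pts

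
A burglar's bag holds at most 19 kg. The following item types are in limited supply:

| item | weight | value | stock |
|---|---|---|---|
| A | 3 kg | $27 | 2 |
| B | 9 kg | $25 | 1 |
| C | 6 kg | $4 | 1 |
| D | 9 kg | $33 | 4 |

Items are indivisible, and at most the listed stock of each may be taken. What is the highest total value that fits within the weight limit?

Top feasible selections:
- 2×A + 1×D: weight 15, value 87
- 2×A + 1×B: weight 15, value 79
- 2×D: weight 18, value 66
Best: $87.

$87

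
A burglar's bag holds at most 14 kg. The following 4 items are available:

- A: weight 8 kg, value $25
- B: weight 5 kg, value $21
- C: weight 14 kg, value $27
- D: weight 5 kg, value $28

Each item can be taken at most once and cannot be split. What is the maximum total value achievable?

Check high-value combinations within 14 kg:
- A+D: weight 8+5=13, value 25+28=53
- B+D: weight 5+5=10, value 21+28=49
- A+B: weight 8+5=13, value 25+21=46
- D: weight 5, value 28
- C: weight 14, value 27
Best: $53.

$53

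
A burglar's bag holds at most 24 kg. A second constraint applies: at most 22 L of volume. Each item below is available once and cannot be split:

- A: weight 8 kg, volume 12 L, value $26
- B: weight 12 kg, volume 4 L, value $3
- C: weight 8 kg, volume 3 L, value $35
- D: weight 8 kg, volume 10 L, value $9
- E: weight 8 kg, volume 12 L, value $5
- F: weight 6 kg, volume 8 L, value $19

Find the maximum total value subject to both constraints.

$63

Feasible sets respecting both limits:
- C+D+F: weight 22, volume 21, value 63
- A+C: weight 16, volume 15, value 61
- C+F: weight 14, volume 11, value 54
Best: $63.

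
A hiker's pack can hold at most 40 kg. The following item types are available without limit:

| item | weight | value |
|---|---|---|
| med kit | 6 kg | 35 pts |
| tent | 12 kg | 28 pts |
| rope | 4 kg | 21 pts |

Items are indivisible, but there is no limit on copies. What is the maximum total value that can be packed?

Best value-per-unit is med kit at 35/6; filling with it alone gives 6×35 = 210.
Optimal mix: 6×med kit + 1×rope → weight 40, value 231.

231 pts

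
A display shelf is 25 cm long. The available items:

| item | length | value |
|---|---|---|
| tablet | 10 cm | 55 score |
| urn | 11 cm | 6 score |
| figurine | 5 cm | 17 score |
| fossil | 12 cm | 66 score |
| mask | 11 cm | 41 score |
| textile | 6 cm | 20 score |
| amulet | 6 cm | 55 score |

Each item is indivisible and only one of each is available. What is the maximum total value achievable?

141 score

This is a 0/1 knapsack; check combinations near the capacity.
- fossil+textile+amulet: length 12+6+6=24, value 66+20+55=141
- figurine+fossil+amulet: length 5+12+6=23, value 17+66+55=138
- tablet+textile+amulet: length 10+6+6=22, value 55+20+55=130
- tablet+figurine+amulet: length 10+5+6=21, value 55+17+55=127
- fossil+amulet: length 12+6=18, value 66+55=121
Best: 141 score.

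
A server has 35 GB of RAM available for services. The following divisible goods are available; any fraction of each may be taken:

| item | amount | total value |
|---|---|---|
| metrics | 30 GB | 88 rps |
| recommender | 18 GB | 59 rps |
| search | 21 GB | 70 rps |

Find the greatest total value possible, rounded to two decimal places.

115.89

Take in order of value per unit:
- search (70/21 per unit): all 21 → value 70, running total 70.00
- recommender (59/18 per unit): 14 of 18 → value 14×59/18 = 45.8889, running total 115.89
Total 115.89.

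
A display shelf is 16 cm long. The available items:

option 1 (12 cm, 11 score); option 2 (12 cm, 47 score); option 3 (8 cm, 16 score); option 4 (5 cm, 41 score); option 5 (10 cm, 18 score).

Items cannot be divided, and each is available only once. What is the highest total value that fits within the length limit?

59 score

This is a 0/1 knapsack; check combinations near the capacity.
- option 4+option 5: length 5+10=15, value 41+18=59
- option 3+option 4: length 8+5=13, value 16+41=57
- option 2: length 12, value 47
- option 4: length 5, value 41
- option 5: length 10, value 18
Best: 59 score.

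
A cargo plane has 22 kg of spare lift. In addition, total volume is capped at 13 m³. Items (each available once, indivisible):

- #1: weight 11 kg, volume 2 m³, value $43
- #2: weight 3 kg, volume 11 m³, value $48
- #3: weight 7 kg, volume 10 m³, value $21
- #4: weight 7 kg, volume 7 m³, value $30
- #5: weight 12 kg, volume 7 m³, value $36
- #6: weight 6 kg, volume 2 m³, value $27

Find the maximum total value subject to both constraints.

Feasible sets respecting both limits:
- #1+#2: weight 14, volume 13, value 91
- #2+#6: weight 9, volume 13, value 75
- #1+#4: weight 18, volume 9, value 73
- #1+#6: weight 17, volume 4, value 70
Best: $91.

$91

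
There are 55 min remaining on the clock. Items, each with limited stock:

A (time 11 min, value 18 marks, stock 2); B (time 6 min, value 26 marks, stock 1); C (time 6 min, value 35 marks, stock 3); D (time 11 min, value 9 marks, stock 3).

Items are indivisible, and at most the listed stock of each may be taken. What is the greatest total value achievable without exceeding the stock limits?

167 marks

Top feasible selections:
- 2×A + 1×B + 3×C: time 46, value 167
- 1×A + 1×B + 3×C + 1×D: time 46, value 158
- 2×A + 3×C + 1×D: time 51, value 150
Best: 167 marks.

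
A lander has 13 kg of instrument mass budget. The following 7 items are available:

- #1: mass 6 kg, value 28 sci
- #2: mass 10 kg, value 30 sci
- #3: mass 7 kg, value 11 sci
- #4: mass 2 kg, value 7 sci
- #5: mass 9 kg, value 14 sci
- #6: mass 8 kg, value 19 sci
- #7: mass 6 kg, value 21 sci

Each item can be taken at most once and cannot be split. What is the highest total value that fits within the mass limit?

This is a 0/1 knapsack; check combinations near the capacity.
- #1+#7: mass 6+6=12, value 28+21=49
- #1+#3: mass 6+7=13, value 28+11=39
- #2+#4: mass 10+2=12, value 30+7=37
Best: 49 sci.

49 sci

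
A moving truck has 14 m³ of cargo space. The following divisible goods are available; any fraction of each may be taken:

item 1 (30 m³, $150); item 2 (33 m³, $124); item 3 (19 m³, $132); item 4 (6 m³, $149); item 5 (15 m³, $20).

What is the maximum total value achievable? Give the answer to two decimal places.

Take in order of value per unit:
- item 4 (149/6 per unit): all 6 → value 149, running total 149.00
- item 3 (132/19 per unit): 8 of 19 → value 8×132/19 = 55.5789, running total 204.58
Total 204.58.

204.58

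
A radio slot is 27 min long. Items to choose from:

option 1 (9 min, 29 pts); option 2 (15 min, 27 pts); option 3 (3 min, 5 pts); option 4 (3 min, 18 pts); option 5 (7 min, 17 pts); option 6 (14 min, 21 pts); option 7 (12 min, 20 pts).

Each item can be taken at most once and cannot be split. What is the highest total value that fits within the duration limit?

74 pts

Check high-value combinations within 27 min:
- option 1+option 2+option 4: duration 9+15+3=27, value 29+27+18=74
- option 1+option 3+option 4+option 7: duration 9+3+3+12=27, value 29+5+18+20=72
- option 1+option 3+option 4+option 5: duration 9+3+3+7=22, value 29+5+18+17=69
Best: 74 pts.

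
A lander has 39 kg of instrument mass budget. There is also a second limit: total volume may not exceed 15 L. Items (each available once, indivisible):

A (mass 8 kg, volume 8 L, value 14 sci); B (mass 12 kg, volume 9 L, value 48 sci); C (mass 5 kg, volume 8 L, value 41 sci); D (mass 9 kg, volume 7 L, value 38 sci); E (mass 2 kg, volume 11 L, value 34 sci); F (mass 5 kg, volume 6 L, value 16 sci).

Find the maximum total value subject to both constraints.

Feasible sets respecting both limits:
- C+D: mass 14, volume 15, value 79
- B+F: mass 17, volume 15, value 64
- C+F: mass 10, volume 14, value 57
- D+F: mass 14, volume 13, value 54
Best: 79 sci.

79 sci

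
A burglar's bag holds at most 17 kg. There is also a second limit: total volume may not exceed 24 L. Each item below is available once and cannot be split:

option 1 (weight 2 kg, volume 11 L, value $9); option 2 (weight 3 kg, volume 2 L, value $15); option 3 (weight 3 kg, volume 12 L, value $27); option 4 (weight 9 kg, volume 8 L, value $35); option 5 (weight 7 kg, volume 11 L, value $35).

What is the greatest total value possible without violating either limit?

$77

Feasible sets respecting both limits:
- option 2+option 3+option 4: weight 15, volume 22, value 77
- option 4+option 5: weight 16, volume 19, value 70
- option 3+option 4: weight 12, volume 20, value 62
- option 3+option 5: weight 10, volume 23, value 62
Best: $77.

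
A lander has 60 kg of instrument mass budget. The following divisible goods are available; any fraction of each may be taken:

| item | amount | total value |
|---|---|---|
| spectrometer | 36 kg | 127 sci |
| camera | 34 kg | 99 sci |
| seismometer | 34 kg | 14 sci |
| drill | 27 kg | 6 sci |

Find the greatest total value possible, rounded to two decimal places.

Take in order of value per unit:
- spectrometer (127/36 per unit): all 36 → value 127, running total 127.00
- camera (99/34 per unit): 24 of 34 → value 24×99/34 = 69.8824, running total 196.88
Total 196.88.

196.88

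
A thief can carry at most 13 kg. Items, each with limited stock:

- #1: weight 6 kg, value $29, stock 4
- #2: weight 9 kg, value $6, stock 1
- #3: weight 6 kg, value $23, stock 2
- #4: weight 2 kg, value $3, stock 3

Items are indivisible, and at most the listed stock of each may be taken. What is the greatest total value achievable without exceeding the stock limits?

$58

Top feasible selections:
- 2×#1: weight 12, value 58
- 1×#1 + 1×#3: weight 12, value 52
- 2×#3: weight 12, value 46
- 1×#1 + 3×#4: weight 12, value 38
Best: $58.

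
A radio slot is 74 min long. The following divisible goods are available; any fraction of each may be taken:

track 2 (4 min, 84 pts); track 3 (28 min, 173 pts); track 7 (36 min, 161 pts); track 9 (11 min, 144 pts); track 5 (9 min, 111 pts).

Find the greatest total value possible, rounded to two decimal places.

Take in order of value per unit:
- track 2 (84/4 per unit): all 4 → value 84, running total 84.00
- track 9 (144/11 per unit): all 11 → value 144, running total 228.00
- track 5 (111/9 per unit): all 9 → value 111, running total 339.00
- track 3 (173/28 per unit): all 28 → value 173, running total 512.00
- track 7 (161/36 per unit): 22 of 36 → value 22×161/36 = 98.3889, running total 610.39
Total 610.39.

610.39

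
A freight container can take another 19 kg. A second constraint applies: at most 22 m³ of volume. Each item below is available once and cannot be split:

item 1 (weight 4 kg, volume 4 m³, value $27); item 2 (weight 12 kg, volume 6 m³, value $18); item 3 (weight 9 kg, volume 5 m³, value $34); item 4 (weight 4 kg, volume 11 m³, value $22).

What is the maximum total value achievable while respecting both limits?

$83

Feasible sets respecting both limits:
- item 1+item 3+item 4: weight 17, volume 20, value 83
- item 1+item 3: weight 13, volume 9, value 61
- item 3+item 4: weight 13, volume 16, value 56
Best: $83.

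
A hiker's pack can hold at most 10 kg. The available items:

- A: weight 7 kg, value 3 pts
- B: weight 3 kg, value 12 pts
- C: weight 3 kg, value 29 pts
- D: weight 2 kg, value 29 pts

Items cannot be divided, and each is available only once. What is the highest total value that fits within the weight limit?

70 pts

Check high-value combinations within 10 kg:
- B+C+D: weight 3+3+2=8, value 12+29+29=70
- C+D: weight 3+2=5, value 29+29=58
- B+D: weight 3+2=5, value 12+29=41
Best: 70 pts.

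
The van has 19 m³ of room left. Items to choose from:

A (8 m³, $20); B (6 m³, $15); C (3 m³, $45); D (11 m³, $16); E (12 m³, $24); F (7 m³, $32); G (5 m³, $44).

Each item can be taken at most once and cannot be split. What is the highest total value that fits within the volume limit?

Check high-value combinations within 19 m³:
- C+F+G: volume 3+7+5=15, value 45+32+44=121
- A+C+G: volume 8+3+5=16, value 20+45+44=109
- C+D+G: volume 3+11+5=19, value 45+16+44=105
- B+C+G: volume 6+3+5=14, value 15+45+44=104
- A+C+F: volume 8+3+7=18, value 20+45+32=97
Best: $121.

$121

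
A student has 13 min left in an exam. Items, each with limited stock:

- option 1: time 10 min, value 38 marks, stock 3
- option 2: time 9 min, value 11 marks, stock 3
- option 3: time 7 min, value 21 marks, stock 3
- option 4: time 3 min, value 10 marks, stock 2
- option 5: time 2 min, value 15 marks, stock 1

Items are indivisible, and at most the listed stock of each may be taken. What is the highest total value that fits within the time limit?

53 marks

Best selections within time 13 and stock limits:
- 1×option 1 + 1×option 5: time 12, value 53
- 1×option 1 + 1×option 4: time 13, value 48
- 1×option 3 + 1×option 4 + 1×option 5: time 12, value 46
Best: 53 marks.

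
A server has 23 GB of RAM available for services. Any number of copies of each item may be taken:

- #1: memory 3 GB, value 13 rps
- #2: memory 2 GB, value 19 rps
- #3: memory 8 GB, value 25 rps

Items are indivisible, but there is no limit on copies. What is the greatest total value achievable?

Best value-per-unit is #2 at 19/2, and filling with it alone uses memory 11×2=22. No mix of the others beats 11×19 = 209.

209 rps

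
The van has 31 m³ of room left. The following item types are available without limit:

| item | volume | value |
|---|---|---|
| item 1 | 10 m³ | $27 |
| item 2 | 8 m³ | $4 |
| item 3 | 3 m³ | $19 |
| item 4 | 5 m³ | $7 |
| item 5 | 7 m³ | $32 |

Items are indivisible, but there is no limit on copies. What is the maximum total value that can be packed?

Best value-per-unit is item 3 at 19/3, and filling with it alone uses volume 10×3=30. No mix of the others beats 10×19 = 190.

$190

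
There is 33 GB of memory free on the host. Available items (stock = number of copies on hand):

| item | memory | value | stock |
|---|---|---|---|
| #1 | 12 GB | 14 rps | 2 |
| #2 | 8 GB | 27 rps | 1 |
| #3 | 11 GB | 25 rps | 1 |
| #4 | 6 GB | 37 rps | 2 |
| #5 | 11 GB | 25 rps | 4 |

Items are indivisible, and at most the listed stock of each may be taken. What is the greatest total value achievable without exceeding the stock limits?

126 rps

Best selections within memory 33 and stock limits:
- 1×#2 + 2×#4 + 1×#5: memory 31, value 126
- 1×#2 + 1×#3 + 2×#4: memory 31, value 126
- 1×#1 + 1×#2 + 2×#4: memory 32, value 115
- 1×#2 + 2×#4: memory 20, value 101
Best: 126 rps.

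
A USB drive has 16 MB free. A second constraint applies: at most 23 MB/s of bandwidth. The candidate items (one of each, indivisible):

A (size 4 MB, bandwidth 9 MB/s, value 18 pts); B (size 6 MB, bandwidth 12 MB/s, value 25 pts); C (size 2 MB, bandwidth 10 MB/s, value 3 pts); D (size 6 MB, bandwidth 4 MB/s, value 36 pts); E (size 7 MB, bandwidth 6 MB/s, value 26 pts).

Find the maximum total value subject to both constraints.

Feasible sets respecting both limits:
- C+D+E: size 15, bandwidth 20, value 65
- D+E: size 13, bandwidth 10, value 62
- B+D: size 12, bandwidth 16, value 61
Best: 65 pts.

65 pts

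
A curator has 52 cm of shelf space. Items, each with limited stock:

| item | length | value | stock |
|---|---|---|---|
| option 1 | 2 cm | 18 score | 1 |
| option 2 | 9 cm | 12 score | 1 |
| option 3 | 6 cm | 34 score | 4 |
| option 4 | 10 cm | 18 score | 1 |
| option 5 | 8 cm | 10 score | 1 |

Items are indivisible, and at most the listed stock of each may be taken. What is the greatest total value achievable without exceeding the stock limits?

184 score

Top feasible selections:
- 1×option 1 + 1×option 2 + 4×option 3 + 1×option 4: length 45, value 184
- 1×option 1 + 4×option 3 + 1×option 4 + 1×option 5: length 44, value 182
Best: 184 score.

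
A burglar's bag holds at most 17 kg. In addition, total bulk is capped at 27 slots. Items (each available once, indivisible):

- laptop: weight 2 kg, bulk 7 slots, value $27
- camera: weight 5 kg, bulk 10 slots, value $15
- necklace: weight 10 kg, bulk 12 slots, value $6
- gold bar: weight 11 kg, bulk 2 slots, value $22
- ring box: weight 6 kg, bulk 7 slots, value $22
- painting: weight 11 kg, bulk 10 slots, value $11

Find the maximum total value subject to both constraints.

$64

Feasible sets respecting both limits:
- laptop+camera+ring box: weight 13, bulk 24, value 64
- laptop+gold bar: weight 13, bulk 9, value 49
- laptop+ring box: weight 8, bulk 14, value 49
- gold bar+ring box: weight 17, bulk 9, value 44
Best: $64.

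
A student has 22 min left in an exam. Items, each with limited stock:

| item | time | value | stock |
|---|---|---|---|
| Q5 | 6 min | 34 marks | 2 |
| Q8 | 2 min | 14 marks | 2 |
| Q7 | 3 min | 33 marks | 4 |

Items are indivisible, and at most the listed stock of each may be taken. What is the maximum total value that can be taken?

Top feasible selections:
- 1×Q5 + 2×Q8 + 4×Q7: time 22, value 194
- 1×Q5 + 1×Q8 + 4×Q7: time 20, value 180
Best: 194 marks.

194 marks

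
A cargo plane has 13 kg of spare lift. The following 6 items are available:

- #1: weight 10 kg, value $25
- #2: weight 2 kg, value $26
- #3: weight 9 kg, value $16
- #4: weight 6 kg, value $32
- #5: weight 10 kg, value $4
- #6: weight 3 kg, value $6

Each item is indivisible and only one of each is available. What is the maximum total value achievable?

Check high-value combinations within 13 kg:
- #2+#4+#6: weight 2+6+3=11, value 26+32+6=64
- #2+#4: weight 2+6=8, value 26+32=58
- #1+#2: weight 10+2=12, value 25+26=51
- #2+#3: weight 2+9=11, value 26+16=42
Best: $64.

$64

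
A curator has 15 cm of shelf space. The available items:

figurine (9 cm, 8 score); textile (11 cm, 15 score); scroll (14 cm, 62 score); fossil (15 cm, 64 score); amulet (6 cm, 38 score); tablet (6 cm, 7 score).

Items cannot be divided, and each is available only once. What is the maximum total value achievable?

64 score

Check high-value combinations within 15 cm:
- fossil: length 15, value 64
- scroll: length 14, value 62
- figurine+amulet: length 9+6=15, value 8+38=46
- amulet+tablet: length 6+6=12, value 38+7=45
- amulet: length 6, value 38
Best: 64 score.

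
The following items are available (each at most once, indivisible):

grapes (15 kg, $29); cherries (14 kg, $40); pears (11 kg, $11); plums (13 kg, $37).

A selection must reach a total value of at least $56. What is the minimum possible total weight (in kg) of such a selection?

Subsets with value ≥ 56, sorted by total weight:
- cherries+plums: weight 27, value 77
- grapes+plums: weight 28, value 66
- grapes+cherries: weight 29, value 69
Minimum weight: 27 kg.

27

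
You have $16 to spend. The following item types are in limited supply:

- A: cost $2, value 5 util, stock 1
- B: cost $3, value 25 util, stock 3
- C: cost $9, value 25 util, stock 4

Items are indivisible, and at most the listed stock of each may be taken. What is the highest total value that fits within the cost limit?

80 util

Top feasible selections:
- 1×A + 3×B: cost 11, value 80
- 3×B: cost 9, value 75
- 2×B + 1×C: cost 15, value 75
Best: 80 util.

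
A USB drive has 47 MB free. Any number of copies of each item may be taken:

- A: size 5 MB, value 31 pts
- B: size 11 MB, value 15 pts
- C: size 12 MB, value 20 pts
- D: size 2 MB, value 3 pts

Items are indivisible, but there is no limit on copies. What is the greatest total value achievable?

282 pts

Best value-per-unit is A at 31/5; filling with it alone gives 9×31 = 279.
Optimal mix: 9×A + 1×D → size 47, value 282.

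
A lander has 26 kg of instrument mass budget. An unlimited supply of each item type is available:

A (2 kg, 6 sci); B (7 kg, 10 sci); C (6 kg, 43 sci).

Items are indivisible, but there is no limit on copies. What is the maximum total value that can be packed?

178 sci

Best value-per-unit is C at 43/6; filling with it alone gives 4×43 = 172.
Optimal mix: 1×A + 4×C → mass 26, value 178.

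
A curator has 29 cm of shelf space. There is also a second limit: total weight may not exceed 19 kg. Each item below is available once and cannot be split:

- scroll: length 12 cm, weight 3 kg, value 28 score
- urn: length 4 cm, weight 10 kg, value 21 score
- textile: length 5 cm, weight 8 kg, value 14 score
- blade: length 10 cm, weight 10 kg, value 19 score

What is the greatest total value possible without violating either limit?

Feasible sets respecting both limits:
- scroll+urn: length 16, weight 13, value 49
- scroll+blade: length 22, weight 13, value 47
- scroll+textile: length 17, weight 11, value 42
- urn+textile: length 9, weight 18, value 35
Best: 49 score.

49 score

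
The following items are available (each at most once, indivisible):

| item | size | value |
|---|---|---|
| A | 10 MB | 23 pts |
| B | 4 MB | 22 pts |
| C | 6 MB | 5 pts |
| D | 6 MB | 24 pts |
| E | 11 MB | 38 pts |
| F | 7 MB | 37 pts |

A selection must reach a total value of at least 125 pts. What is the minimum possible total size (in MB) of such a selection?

34

Subsets with value ≥ 125, sorted by total size:
- B+C+D+E+F: size 34, value 126
- A+B+D+E+F: size 38, value 144
Minimum size: 34 MB.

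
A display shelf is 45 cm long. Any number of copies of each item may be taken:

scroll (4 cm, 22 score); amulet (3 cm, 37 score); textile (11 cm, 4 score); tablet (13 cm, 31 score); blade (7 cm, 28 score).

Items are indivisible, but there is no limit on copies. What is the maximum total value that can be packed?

555 score

Best value-per-unit is amulet at 37/3, and filling with it alone uses length 15×3=45. No mix of the others beats 15×37 = 555.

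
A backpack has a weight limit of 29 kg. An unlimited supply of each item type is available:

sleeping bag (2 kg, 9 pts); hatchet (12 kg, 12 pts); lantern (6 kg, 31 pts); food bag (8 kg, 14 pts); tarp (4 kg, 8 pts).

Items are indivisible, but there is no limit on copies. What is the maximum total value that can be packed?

Best value-per-unit is lantern at 31/6; filling with it alone gives 4×31 = 124.
Optimal mix: 2×sleeping bag + 4×lantern → weight 28, value 142.

142 pts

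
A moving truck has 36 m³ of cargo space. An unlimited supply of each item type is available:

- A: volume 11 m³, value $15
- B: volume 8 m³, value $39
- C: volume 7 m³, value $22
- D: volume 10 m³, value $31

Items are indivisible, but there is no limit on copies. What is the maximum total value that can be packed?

$156

Best value-per-unit is B at 39/8, and filling with it alone uses volume 4×8=32. No mix of the others beats 4×39 = 156.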